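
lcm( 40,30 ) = 120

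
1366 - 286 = 1080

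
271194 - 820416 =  -549222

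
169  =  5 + 164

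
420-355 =65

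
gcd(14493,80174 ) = 1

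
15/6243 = 5/2081 = 0.00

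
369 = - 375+744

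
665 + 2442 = 3107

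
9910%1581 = 424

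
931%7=0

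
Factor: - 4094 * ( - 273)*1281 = 2^1*3^2*7^2*13^1*23^1* 61^1 * 89^1= 1431725022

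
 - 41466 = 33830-75296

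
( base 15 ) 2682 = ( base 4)2000132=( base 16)201E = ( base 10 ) 8222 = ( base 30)942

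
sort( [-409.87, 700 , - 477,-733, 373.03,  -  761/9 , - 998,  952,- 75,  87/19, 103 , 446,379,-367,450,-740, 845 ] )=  [-998,  -  740, - 733, - 477, - 409.87, -367, - 761/9, - 75,87/19, 103, 373.03  ,  379, 446, 450,700 , 845 , 952] 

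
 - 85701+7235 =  - 78466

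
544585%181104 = 1273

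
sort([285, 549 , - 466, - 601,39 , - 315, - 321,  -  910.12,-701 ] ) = [- 910.12 , - 701, - 601, - 466, - 321, - 315  ,  39,285,549]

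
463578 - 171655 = 291923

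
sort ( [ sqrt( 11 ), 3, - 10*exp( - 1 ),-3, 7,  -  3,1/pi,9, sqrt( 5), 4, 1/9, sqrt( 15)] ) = [-10*exp ( - 1) , - 3, - 3, 1/9,  1/pi, sqrt( 5 ),3,sqrt( 11),sqrt(15 ), 4, 7,9] 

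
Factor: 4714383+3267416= 7981799 = 7^1*1140257^1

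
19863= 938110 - 918247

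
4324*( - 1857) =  - 8029668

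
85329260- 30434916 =54894344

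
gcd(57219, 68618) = 1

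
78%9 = 6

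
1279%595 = 89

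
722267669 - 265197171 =457070498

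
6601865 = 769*8585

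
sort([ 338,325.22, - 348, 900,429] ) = [ - 348,325.22,338,429, 900 ] 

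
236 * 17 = 4012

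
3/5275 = 3/5275 = 0.00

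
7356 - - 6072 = 13428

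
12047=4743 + 7304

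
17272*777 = 13420344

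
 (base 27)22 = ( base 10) 56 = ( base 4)320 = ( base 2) 111000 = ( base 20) 2g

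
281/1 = 281 = 281.00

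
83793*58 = 4859994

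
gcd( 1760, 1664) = 32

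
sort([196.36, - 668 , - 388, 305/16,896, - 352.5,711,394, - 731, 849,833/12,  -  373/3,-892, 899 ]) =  [-892, - 731, - 668, - 388, - 352.5,  -  373/3,305/16, 833/12,196.36,394,711,849, 896,899]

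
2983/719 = 4 + 107/719  =  4.15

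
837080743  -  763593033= 73487710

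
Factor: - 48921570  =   - 2^1*3^4*5^1*60397^1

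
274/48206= 137/24103 =0.01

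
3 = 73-70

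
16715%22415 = 16715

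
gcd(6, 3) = 3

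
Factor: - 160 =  - 2^5*5^1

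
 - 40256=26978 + -67234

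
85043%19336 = 7699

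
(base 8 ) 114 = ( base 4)1030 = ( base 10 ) 76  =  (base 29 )2I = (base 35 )26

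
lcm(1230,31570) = 94710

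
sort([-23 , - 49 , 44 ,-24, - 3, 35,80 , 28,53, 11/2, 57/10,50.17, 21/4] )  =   [ - 49, - 24, - 23 , - 3,  21/4, 11/2,57/10,28, 35,44,50.17, 53,80]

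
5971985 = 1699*3515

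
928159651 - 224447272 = 703712379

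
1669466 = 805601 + 863865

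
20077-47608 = -27531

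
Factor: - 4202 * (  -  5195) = 2^1 *5^1*  11^1 * 191^1*1039^1 = 21829390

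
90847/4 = 22711  +  3/4 = 22711.75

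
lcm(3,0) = 0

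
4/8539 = 4/8539 = 0.00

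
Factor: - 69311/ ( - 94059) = 3^( - 2)*7^(- 1)*11^1*1493^( - 1) * 6301^1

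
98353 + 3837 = 102190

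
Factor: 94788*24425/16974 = 128622050/943  =  2^1 * 5^2 *23^( - 1 ) *41^(-1)*977^1 * 2633^1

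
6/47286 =1/7881  =  0.00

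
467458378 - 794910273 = -327451895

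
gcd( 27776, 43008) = 896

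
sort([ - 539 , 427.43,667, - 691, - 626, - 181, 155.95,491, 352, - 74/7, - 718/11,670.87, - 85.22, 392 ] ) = [ - 691, - 626, - 539, - 181, - 85.22,  -  718/11, - 74/7,  155.95, 352,392, 427.43,491, 667, 670.87] 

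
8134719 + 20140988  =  28275707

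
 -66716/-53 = 66716/53 = 1258.79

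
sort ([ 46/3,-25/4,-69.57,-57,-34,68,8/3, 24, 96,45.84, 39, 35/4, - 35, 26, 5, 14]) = [ - 69.57 ,  -  57, - 35,  -  34, - 25/4, 8/3, 5, 35/4, 14,46/3,  24, 26,39, 45.84, 68,96]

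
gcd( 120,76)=4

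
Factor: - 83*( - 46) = 2^1* 23^1*83^1 = 3818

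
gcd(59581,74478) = 1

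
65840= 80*823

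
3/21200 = 3/21200 = 0.00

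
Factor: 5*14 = 2^1*5^1*7^1 = 70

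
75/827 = 75/827=0.09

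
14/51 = 14/51= 0.27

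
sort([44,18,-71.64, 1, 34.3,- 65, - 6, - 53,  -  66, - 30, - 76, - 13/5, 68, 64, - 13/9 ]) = [-76,  -  71.64, - 66, - 65, - 53, - 30, - 6, - 13/5, - 13/9,1, 18,34.3,44,64, 68]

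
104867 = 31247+73620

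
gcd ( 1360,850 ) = 170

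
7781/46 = 7781/46= 169.15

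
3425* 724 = 2479700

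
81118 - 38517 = 42601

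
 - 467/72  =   - 7 + 37/72  =  - 6.49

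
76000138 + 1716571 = 77716709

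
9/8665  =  9/8665 =0.00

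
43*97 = 4171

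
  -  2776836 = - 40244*69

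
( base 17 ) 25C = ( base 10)675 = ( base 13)3CC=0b1010100011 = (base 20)1df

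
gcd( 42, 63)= 21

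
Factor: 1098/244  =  2^( - 1)*3^2 = 9/2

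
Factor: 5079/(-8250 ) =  - 2^( - 1 )*5^( -3) * 11^( - 1) * 1693^1 = - 1693/2750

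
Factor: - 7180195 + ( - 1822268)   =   - 9002463 = - 3^1*3000821^1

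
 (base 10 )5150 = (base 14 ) 1c3c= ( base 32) 50U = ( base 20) cha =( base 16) 141e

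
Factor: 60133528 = 2^3 * 7^1 * 13^1*82601^1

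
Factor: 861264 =2^4*3^2 * 5981^1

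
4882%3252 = 1630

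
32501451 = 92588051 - 60086600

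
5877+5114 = 10991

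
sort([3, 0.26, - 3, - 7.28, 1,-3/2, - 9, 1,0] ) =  [ - 9, - 7.28,-3, - 3/2, 0, 0.26, 1, 1, 3 ]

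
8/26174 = 4/13087=0.00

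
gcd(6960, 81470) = 10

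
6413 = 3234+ 3179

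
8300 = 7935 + 365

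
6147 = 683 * 9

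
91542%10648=6358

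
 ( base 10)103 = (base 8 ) 147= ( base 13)7C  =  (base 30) 3D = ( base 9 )124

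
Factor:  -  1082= - 2^1*541^1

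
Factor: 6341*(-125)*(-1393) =1104126625= 5^3* 7^1*17^1*199^1*373^1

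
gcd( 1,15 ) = 1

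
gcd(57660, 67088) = 4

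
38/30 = 1 + 4/15 = 1.27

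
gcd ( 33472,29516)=4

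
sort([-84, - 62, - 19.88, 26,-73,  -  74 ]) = [- 84, - 74,- 73,-62,  -  19.88, 26 ] 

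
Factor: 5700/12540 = 5/11 = 5^1*11^( - 1 ) 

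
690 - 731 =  - 41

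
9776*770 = 7527520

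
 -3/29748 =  - 1/9916 = -0.00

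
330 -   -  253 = 583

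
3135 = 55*57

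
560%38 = 28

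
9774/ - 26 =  -376+ 1/13= - 375.92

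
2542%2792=2542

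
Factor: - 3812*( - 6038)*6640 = 2^7 * 5^1 * 83^1*953^1*3019^1 =152831923840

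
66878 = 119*562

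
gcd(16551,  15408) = 9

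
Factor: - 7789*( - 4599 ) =3^2*7^1 * 73^1 * 7789^1= 35821611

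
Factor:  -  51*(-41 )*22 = 2^1 *3^1 * 11^1*17^1*41^1   =  46002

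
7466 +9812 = 17278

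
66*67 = 4422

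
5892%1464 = 36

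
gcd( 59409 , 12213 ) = 207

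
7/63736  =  7/63736 = 0.00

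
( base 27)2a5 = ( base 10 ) 1733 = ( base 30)1rn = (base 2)11011000101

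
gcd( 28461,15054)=3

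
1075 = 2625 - 1550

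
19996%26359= 19996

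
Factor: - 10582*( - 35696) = 2^5 *11^1*13^1*23^1*37^1*97^1 = 377735072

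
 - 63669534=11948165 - 75617699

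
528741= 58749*9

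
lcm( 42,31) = 1302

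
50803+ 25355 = 76158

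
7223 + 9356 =16579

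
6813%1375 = 1313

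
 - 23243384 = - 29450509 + 6207125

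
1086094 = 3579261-2493167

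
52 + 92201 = 92253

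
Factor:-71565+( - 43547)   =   - 115112= - 2^3*14389^1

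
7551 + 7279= 14830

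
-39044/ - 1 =39044 + 0/1 = 39044.00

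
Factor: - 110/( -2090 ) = 19^(-1)=1/19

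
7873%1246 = 397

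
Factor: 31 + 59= 2^1*3^2*5^1 = 90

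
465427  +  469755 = 935182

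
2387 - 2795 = -408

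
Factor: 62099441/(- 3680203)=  - 3680203^( - 1)*62099441^1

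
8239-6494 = 1745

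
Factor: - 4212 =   -  2^2*3^4 * 13^1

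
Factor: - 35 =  -5^1*7^1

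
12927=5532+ 7395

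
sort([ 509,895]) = [ 509, 895 ]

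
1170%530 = 110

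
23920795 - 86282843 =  - 62362048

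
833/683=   1 + 150/683 = 1.22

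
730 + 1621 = 2351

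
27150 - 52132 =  - 24982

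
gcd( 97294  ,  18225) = 1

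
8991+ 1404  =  10395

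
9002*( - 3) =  - 27006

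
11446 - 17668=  - 6222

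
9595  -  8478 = 1117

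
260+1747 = 2007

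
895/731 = 895/731=1.22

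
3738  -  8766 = -5028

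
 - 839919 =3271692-4111611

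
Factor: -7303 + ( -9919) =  - 2^1 * 79^1*109^1 = - 17222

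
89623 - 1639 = 87984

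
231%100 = 31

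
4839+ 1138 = 5977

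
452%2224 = 452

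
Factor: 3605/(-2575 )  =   - 5^( - 1 )* 7^1 = -  7/5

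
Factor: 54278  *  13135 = 2^1*5^1*7^1*37^1*71^1*3877^1 = 712941530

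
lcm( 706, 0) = 0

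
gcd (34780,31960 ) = 940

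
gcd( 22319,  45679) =1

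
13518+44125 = 57643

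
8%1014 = 8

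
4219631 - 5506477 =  - 1286846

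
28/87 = 28/87  =  0.32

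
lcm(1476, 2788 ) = 25092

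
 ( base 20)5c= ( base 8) 160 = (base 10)112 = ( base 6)304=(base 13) 88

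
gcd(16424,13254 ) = 2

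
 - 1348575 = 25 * ( - 53943 )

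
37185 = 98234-61049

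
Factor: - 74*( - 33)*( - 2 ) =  - 2^2*3^1 * 11^1  *  37^1 = - 4884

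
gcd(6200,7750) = 1550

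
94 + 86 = 180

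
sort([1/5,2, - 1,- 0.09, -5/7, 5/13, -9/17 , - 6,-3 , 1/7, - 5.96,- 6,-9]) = [ - 9, - 6,-6, - 5.96,-3, - 1,-5/7, - 9/17, - 0.09 , 1/7,1/5,5/13,2 ] 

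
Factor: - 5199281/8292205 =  - 5^(-1)*47^1*110623^1*1658441^( - 1) 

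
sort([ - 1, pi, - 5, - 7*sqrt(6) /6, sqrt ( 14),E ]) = [ - 5, - 7*sqrt (6) /6,-1, E, pi,sqrt (14) ]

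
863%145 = 138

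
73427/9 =8158  +  5/9 = 8158.56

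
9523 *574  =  5466202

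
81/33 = 2 + 5/11 = 2.45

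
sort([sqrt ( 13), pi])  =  [ pi,sqrt( 13)]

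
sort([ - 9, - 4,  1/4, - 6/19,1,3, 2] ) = [-9,- 4,- 6/19, 1/4,1,2, 3 ] 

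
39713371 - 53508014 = -13794643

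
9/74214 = 1/8246=0.00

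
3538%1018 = 484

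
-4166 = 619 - 4785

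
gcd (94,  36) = 2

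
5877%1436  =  133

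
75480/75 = 1006+2/5 = 1006.40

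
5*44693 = 223465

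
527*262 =138074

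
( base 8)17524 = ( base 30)8RA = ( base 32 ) 7QK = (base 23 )f3g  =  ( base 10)8020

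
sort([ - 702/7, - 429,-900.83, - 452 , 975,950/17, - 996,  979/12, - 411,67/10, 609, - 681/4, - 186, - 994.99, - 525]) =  [ - 996,-994.99, - 900.83, - 525,-452, - 429, - 411, - 186, - 681/4, - 702/7,  67/10,950/17,979/12,609,975 ]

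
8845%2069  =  569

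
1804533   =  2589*697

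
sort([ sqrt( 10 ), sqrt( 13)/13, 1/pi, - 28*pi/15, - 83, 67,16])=[  -  83, - 28 * pi/15,sqrt( 13)/13,1/pi,sqrt( 10), 16,67]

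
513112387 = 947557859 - 434445472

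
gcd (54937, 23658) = 1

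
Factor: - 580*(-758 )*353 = 2^3 * 5^1*29^1*353^1 * 379^1=155192920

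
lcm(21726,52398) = 890766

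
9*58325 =524925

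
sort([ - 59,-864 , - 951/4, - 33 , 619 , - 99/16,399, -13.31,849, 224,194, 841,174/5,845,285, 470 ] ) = [ - 864, - 951/4,-59, - 33 , - 13.31, - 99/16, 174/5,194,224  ,  285,399,470,619,  841,845,  849 ] 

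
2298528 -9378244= - 7079716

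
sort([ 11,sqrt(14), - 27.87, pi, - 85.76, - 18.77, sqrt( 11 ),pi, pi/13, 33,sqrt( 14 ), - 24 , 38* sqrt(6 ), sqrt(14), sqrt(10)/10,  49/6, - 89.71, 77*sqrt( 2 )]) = [-89.71, - 85.76, - 27.87, - 24, - 18.77, pi/13,sqrt (10) /10, pi, pi, sqrt(11), sqrt(14 ) , sqrt( 14 ),sqrt( 14), 49/6, 11, 33,  38*sqrt( 6), 77*sqrt(2 )] 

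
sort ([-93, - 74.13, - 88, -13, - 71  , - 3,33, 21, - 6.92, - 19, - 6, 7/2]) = [ - 93, - 88, - 74.13, - 71, - 19, - 13,-6.92, - 6, - 3 , 7/2, 21, 33]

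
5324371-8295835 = - 2971464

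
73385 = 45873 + 27512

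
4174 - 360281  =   -356107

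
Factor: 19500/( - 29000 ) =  - 2^( - 1)*3^1 * 13^1*29^( - 1 ) = - 39/58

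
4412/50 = 2206/25 = 88.24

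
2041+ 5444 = 7485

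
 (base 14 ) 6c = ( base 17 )5b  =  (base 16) 60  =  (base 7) 165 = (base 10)96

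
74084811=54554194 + 19530617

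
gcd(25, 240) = 5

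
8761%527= 329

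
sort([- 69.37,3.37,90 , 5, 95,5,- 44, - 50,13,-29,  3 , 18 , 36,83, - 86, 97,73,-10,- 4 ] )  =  [ - 86, - 69.37, - 50, -44, - 29, - 10, - 4 , 3,3.37,5,5,13, 18, 36,73,83,90,95, 97 ]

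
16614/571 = 29 + 55/571 = 29.10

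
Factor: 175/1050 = 1/6 = 2^ ( - 1 )*3^( - 1) 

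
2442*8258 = 20166036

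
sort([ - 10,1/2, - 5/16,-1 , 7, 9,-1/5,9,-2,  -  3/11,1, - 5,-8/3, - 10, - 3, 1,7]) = [ - 10, - 10, - 5, -3,- 8/3, - 2,- 1,-5/16, - 3/11, - 1/5,1/2,1,1,7,  7, 9 , 9 ]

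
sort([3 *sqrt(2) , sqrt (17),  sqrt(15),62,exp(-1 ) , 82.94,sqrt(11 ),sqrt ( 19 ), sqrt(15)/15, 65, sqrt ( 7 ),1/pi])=[ sqrt(15 ) /15,1/pi , exp( - 1),sqrt (7 ),sqrt( 11),sqrt(15 ), sqrt(17) , 3*sqrt(2 ), sqrt( 19) , 62,65,82.94] 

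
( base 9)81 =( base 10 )73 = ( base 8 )111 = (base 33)27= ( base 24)31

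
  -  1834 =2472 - 4306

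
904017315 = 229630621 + 674386694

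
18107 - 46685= - 28578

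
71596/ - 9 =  - 71596/9=-  7955.11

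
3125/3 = 3125/3= 1041.67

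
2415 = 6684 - 4269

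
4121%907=493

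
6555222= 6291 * 1042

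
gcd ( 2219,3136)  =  7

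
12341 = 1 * 12341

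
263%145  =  118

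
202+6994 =7196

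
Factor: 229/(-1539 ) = - 3^(-4) *19^( - 1)*229^1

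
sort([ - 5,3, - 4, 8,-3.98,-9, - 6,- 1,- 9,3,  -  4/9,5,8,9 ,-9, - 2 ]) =[ - 9, - 9, - 9, - 6,  -  5, - 4 , - 3.98, - 2, - 1, - 4/9,3,3,5,8, 8, 9]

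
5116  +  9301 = 14417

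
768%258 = 252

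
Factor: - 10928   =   - 2^4 *683^1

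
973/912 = 973/912 = 1.07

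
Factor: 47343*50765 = 2403367395 = 3^1*5^1*11^1 * 13^1*43^1  *71^1*367^1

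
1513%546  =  421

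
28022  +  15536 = 43558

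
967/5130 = 967/5130 = 0.19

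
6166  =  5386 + 780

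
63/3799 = 63/3799 = 0.02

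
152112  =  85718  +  66394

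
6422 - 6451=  - 29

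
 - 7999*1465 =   -  11718535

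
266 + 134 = 400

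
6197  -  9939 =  - 3742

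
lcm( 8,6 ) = 24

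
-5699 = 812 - 6511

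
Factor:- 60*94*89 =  - 2^3*3^1*5^1*47^1*89^1 = - 501960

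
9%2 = 1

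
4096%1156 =628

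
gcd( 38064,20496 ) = 2928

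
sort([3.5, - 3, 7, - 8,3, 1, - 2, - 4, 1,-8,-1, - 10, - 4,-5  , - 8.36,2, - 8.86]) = [ - 10, - 8.86, - 8.36, - 8, - 8, - 5, - 4, - 4, -3, - 2, - 1,1, 1,2, 3, 3.5, 7 ]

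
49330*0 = 0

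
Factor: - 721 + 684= - 37^1 =- 37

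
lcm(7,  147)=147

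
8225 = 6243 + 1982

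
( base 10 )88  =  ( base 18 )4g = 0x58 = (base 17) 53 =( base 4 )1120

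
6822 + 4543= 11365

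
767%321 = 125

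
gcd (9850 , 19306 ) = 394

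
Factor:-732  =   - 2^2*3^1*61^1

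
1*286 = 286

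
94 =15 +79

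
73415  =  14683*5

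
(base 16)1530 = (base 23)A5J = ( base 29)6d1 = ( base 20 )DB4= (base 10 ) 5424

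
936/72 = 13  =  13.00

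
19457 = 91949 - 72492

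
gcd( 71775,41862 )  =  3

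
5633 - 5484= 149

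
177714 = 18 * 9873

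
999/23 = 999/23 = 43.43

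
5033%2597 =2436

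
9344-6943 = 2401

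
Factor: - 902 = - 2^1*11^1*41^1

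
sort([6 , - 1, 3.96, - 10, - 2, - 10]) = [ - 10, - 10, - 2, - 1, 3.96 , 6]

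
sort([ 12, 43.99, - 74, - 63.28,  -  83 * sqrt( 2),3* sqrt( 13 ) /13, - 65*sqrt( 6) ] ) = [-65*sqrt( 6) , - 83*sqrt( 2), - 74, -63.28,3 * sqrt(13) /13, 12,43.99] 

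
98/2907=98/2907= 0.03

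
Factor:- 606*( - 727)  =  2^1 * 3^1*101^1 * 727^1 = 440562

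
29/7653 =29/7653= 0.00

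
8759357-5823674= 2935683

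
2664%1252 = 160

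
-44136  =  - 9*4904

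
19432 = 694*28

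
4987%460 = 387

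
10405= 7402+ 3003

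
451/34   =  13 + 9/34 = 13.26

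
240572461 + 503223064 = 743795525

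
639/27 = 23 + 2/3  =  23.67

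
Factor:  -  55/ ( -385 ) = 7^ (  -  1 ) = 1/7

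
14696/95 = 154 + 66/95 =154.69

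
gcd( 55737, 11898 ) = 9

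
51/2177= 51/2177 = 0.02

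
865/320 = 173/64 =2.70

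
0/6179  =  0 = 0.00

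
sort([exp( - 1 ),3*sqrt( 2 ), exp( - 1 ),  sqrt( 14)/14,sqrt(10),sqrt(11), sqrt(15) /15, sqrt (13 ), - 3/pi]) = [ - 3/pi, sqrt( 15)/15,sqrt(14)/14, exp( - 1),exp( - 1 ),  sqrt(10), sqrt(11 ),  sqrt(  13 ),3*sqrt( 2 ) ]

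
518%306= 212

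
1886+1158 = 3044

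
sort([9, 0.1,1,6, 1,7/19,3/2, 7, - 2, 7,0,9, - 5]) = [ - 5, - 2,0, 0.1, 7/19,1,1, 3/2, 6, 7,7,9, 9]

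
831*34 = 28254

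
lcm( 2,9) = 18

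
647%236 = 175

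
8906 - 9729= - 823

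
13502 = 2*6751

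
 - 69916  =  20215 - 90131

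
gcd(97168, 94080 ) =16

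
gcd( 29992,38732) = 92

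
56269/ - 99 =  - 569  +  62/99= - 568.37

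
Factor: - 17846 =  - 2^1*8923^1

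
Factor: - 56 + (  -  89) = - 145 = - 5^1*29^1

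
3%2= 1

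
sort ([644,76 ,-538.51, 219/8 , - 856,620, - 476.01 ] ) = [ - 856, - 538.51, - 476.01,219/8, 76,620,644]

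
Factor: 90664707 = 3^1*7^1*131^1 *32957^1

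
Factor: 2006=2^1*17^1 * 59^1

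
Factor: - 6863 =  - 6863^1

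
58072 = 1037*56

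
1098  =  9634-8536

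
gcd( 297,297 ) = 297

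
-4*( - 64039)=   256156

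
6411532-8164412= - 1752880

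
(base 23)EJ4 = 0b1111010100111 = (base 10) 7847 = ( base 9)11678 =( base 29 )99h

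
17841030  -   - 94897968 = 112738998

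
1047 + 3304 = 4351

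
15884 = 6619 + 9265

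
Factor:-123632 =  - 2^4*  7727^1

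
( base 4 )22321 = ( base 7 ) 2014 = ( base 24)151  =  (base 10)697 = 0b1010111001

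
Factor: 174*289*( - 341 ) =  - 2^1*3^1*11^1*17^2*29^1*31^1 = -17147526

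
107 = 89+18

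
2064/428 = 4 + 88/107 = 4.82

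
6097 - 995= 5102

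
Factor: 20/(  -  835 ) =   -  4/167 = - 2^2*167^ ( - 1 ) 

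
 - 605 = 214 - 819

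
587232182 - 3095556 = 584136626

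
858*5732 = 4918056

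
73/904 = 73/904 = 0.08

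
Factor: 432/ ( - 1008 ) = - 3/7 = -3^1* 7^( - 1) 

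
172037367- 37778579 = 134258788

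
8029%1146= 7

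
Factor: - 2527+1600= - 3^2 * 103^1 = - 927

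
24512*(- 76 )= - 1862912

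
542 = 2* 271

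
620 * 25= 15500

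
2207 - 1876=331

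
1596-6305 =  - 4709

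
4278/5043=1426/1681 = 0.85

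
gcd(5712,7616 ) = 1904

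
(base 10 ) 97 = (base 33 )2v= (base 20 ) 4h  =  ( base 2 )1100001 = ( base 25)3M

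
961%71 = 38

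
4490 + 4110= 8600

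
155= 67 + 88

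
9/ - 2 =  - 9/2 = -4.50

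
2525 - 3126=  - 601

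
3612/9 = 1204/3 = 401.33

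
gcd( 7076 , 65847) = 1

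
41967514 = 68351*614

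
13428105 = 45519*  295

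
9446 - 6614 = 2832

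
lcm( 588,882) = 1764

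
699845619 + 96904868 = 796750487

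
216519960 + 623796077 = 840316037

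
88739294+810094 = 89549388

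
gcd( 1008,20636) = 28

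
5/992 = 5/992 = 0.01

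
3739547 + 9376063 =13115610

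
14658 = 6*2443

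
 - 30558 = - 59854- - 29296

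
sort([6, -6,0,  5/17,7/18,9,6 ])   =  [ - 6,0, 5/17, 7/18,  6,6,9] 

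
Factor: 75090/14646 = 5^1*2441^( - 1)*2503^1 = 12515/2441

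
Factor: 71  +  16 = 87 =3^1*29^1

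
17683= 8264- - 9419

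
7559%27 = 26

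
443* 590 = 261370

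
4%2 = 0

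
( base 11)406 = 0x1ea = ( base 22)106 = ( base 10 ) 490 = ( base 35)e0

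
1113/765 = 371/255= 1.45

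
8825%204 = 53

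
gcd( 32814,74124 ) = 18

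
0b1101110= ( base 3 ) 11002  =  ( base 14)7c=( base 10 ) 110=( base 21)55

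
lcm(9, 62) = 558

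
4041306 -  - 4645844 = 8687150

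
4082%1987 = 108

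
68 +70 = 138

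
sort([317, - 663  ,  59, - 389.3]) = [ - 663, - 389.3, 59, 317]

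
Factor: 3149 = 47^1*67^1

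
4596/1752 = 383/146 = 2.62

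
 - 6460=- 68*95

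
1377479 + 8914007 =10291486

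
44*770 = 33880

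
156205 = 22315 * 7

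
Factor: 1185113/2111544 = 2^(-3)*3^( - 2)*29327^( - 1)*1185113^1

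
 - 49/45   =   - 49/45 = - 1.09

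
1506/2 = 753 = 753.00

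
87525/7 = 87525/7= 12503.57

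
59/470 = 59/470 =0.13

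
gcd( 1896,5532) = 12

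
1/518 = 1/518 = 0.00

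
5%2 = 1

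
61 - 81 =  - 20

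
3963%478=139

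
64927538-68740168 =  - 3812630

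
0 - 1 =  - 1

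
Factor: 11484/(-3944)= - 2^(-1)*3^2*11^1*17^ ( - 1 )=- 99/34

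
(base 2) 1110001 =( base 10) 113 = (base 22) 53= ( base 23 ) 4L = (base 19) 5i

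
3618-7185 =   -  3567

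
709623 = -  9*( - 78847)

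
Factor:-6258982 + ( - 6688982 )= - 12947964 = - 2^2*3^1*41^1*26317^1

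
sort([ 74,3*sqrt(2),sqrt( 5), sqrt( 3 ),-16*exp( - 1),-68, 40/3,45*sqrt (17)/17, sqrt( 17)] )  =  [  -  68, - 16*exp ( - 1 ), sqrt(3 ), sqrt(5),sqrt(17 ), 3*sqrt(2), 45*sqrt( 17)/17, 40/3 , 74 ] 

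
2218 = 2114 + 104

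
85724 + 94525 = 180249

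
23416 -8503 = 14913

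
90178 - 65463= 24715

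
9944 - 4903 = 5041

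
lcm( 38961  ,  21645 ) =194805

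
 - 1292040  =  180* (-7178)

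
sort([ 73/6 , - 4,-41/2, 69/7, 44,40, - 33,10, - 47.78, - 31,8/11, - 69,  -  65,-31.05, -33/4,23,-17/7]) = [ - 69, - 65, - 47.78, - 33,-31.05, - 31, - 41/2, - 33/4, - 4, -17/7,8/11,69/7, 10, 73/6,23,40,44]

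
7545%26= 5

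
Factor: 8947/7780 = 2^(-2)*5^ (-1)*23^1= 23/20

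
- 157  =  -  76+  - 81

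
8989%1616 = 909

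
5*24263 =121315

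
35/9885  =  7/1977 = 0.00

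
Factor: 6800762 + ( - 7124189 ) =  - 323427 = - 3^1 * 13^1*8293^1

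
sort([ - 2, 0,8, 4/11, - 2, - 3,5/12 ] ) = [ - 3, - 2, - 2, 0 , 4/11, 5/12,8 ]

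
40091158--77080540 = 117171698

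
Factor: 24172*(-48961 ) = -2^2*11^1*4451^1  *6043^1 = -  1183485292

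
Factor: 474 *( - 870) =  - 2^2*3^2*5^1 * 29^1*79^1 =-412380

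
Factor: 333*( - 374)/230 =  - 62271/115 = - 3^2*5^( - 1)*11^1*17^1*23^( - 1)*37^1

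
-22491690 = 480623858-503115548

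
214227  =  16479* 13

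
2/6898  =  1/3449= 0.00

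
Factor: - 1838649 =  - 3^1*19^1*32257^1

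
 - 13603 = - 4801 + -8802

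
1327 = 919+408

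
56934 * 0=0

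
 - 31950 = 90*(-355 ) 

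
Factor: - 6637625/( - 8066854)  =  2^(- 1 )*5^3*1091^(-1 )* 3697^ (-1)*53101^1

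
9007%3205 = 2597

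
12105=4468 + 7637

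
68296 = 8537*8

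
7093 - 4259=2834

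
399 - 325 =74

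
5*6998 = 34990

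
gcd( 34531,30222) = 1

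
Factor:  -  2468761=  - 167^1 * 14783^1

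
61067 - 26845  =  34222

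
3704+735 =4439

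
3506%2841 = 665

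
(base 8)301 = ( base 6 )521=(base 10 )193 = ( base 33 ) 5s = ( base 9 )234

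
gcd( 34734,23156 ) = 11578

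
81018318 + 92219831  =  173238149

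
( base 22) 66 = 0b10001010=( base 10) 138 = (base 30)4I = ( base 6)350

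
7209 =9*801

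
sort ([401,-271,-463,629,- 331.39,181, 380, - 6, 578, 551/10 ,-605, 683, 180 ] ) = [- 605 ,  -  463, - 331.39,- 271,-6,  551/10, 180, 181, 380,401, 578, 629,683]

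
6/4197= 2/1399  =  0.00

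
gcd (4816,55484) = 4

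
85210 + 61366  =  146576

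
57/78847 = 57/78847 = 0.00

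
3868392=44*87918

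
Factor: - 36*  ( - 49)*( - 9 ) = -15876  =  - 2^2* 3^4 * 7^2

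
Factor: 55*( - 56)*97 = -2^3 *5^1*7^1*11^1*97^1  =  - 298760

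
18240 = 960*19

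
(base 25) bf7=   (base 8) 16131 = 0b1110001011001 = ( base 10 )7257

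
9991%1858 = 701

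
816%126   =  60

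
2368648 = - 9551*( - 248)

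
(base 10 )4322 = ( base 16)10e2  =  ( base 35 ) 3ih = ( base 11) 327A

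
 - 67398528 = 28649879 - 96048407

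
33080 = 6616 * 5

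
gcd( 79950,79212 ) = 246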